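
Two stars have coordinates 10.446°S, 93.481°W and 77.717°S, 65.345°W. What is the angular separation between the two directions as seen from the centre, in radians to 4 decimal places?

1.2008 rad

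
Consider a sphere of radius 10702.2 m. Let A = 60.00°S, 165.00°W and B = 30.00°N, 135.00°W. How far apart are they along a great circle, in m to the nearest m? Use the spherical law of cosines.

17432 m

Let φ₁ = -1.0472 rad, φ₂ = 0.5236 rad, and Δλ = 0.5236 rad.
cos c = sin φ₁ sin φ₂ + cos φ₁ cos φ₂ cos Δλ = (-0.8660)(0.5000) + (0.5000)(0.8660)(0.8660) = -0.05801,
so c = arccos(-0.05801) = 1.62884 rad.
Distance = R·c = 10702.2 × 1.6288 ≈ 17432 m.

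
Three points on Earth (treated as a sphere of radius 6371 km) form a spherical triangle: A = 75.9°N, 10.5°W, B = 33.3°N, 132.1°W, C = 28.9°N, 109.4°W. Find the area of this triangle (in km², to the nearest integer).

Side lengths (central angles): a = 0.3471, b = 1.1200, c = 1.1310 rad; semiperimeter s = 1.2990.
By l'Huilier's theorem, tan(E/4) = √[tan(s/2) tan((s−a)/2) tan((s−b)/2) tan((s−c)/2)], giving spherical excess E = 0.2174 rad.
Area = E·R² = 0.2174 × (6371)² ≈ 8823266 km².

8823266 km²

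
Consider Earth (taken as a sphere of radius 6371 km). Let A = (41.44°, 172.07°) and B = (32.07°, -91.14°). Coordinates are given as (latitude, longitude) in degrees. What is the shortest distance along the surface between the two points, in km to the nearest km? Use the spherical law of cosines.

With latitudes φ₁ = 41.440°, φ₂ = 32.070° and longitude difference Δλ = 96.790°:
cos c = sin φ₁ sin φ₂ + cos φ₁ cos φ₂ cos Δλ = (0.6618)(0.5310) + (0.7496)(0.8474)(-0.1182) = 0.27630,
so c = arccos(0.27630) = 1.29086 rad.
Distance = R·c = 6371 × 1.2909 ≈ 8224 km.

8224 km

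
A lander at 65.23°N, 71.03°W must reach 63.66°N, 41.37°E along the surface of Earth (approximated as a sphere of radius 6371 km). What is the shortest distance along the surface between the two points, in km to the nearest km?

4673 km

With latitudes φ₁ = 65.230°, φ₂ = 63.660° and longitude difference Δλ = 112.400°:
cos c = sin φ₁ sin φ₂ + cos φ₁ cos φ₂ cos Δλ = (0.9080)(0.8962) + (0.4190)(0.4437)(-0.3811) = 0.74289,
so c = arccos(0.74289) = 0.73343 rad.
Distance = R·c = 6371 × 0.7334 ≈ 4673 km.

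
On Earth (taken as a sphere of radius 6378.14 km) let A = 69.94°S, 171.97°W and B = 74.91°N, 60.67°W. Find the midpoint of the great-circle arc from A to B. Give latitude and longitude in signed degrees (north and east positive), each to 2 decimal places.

Central angle δ = 2.7916 rad. Interpolating on the sphere with fraction f = 0.5:
P = [sin((1−f)δ)·A + sin(fδ)·B] / sin δ = 2.8720·A + 2.8720·B in Cartesian coordinates,
giving P = (-0.6092, -0.7894, 0.0752), i.e. latitude 4.31°, longitude -127.66°.

4.31°, -127.66°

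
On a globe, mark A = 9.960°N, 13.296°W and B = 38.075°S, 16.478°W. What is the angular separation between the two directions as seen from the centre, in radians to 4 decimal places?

0.8400 rad

Let φ₁ = 0.1738 rad, φ₂ = -0.6645 rad, and Δλ = -0.0555 rad.
Haversine: a = sin²(Δφ/2) + cos φ₁ cos φ₂ sin²(Δλ/2) = 0.1657 + (0.9849)(0.7872)(0.0008) = 0.16626.
Central angle c = 2·arcsin(√a) = 0.83998 rad.
So the angular separation is 0.8400 rad.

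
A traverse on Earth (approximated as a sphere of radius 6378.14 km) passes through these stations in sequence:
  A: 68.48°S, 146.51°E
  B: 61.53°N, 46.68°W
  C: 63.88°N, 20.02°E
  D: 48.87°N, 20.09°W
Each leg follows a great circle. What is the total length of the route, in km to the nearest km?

25218 km

Leg A→B: central angle 2.9868 rad, distance 19050.0 km.
Leg B→C: central angle 0.5109 rad, distance 3258.6 km.
Leg C→D: central angle 0.4561 rad, distance 2909.1 km.
Total: 19050.0 + 3258.6 + 2909.1 ≈ 25218 km.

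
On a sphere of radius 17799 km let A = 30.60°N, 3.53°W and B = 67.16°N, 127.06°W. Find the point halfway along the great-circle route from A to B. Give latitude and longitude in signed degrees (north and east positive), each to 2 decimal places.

The central angle between A and B is δ = 1.2822 rad.
With f = 0.5, the slerp weights are sin((1−f)δ)/sin δ = 0.6239 and sin(fδ)/sin δ = 0.6239.
Weighted sum of the unit vectors: (0.6239)·(0.8591,-0.0530,0.5090) + (0.6239)·(-0.2339,-0.3098,0.9216) = (0.3900, -0.2263, 0.8926).
Converting back: φ = atan2(z, √(x²+y²)) = 63.20°, λ = atan2(y, x) = -30.12°.

63.20°, -30.12°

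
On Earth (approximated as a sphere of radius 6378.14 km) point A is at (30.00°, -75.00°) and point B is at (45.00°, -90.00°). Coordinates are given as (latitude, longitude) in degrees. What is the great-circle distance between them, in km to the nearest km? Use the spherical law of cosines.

With latitudes φ₁ = 30.000°, φ₂ = 45.000° and longitude difference Δλ = -15.000°:
cos c = sin φ₁ sin φ₂ + cos φ₁ cos φ₂ cos Δλ = (0.5000)(0.7071) + (0.8660)(0.7071)(0.9659) = 0.94506,
so c = arccos(0.94506) = 0.33302 rad.
Distance = R·c = 6378.14 × 0.3330 ≈ 2124 km.

2124 km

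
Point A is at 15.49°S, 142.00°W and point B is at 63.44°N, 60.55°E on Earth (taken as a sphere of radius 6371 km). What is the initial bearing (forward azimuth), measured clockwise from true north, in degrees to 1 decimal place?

Δλ = -157.450° = -2.7480 rad.
y = sin Δλ · cos φ₂ = (-0.3835)(0.4471) = -0.1715
x = cos φ₁ sin φ₂ − sin φ₁ cos φ₂ cos Δλ = (0.9637)(0.8945) − (-0.2671)(0.4471)(-0.9235) = 0.7517
θ = atan2(y, x) = -12.85°; adding 360° gives 347.1°.

347.1°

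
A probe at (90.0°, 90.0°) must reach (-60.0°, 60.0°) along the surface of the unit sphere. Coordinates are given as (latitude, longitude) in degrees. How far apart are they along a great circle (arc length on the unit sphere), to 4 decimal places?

With latitudes φ₁ = 90.000°, φ₂ = -60.000° and longitude difference Δλ = -30.000°:
Haversine: a = sin²(Δφ/2) + cos φ₁ cos φ₂ sin²(Δλ/2) = 0.9330 + (0.0000)(0.5000)(0.0670) = 0.93301.
Central angle c = 2·arcsin(√a) = 2.61799 rad.
On the unit sphere the arc length equals the central angle: 2.6180.

2.6180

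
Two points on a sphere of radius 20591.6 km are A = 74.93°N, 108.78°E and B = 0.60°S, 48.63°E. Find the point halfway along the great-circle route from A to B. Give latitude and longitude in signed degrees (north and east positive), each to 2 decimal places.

39.67°, 59.92°

Central angle δ = 1.4512 rad. Interpolating on the sphere with fraction f = 0.5:
P = [sin((1−f)δ)·A + sin(fδ)·B] / sin δ = 0.6684·A + 0.6684·B in Cartesian coordinates,
giving P = (0.3858, 0.6661, 0.6384), i.e. latitude 39.67°, longitude 59.92°.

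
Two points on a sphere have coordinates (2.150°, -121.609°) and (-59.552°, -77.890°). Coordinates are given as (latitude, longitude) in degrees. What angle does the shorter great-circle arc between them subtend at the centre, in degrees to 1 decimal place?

70.5°

In radians: φ₁ = 0.0375, φ₂ = -1.0394, Δλ = 43.719° = 0.7630 rad.
Haversine: a = sin²(Δφ/2) + cos φ₁ cos φ₂ sin²(Δλ/2) = 0.2630 + (0.9993)(0.5068)(0.1386) = 0.33317.
Central angle c = 2·arcsin(√a) = 1.23062 rad.
So the angular separation is 70.5°.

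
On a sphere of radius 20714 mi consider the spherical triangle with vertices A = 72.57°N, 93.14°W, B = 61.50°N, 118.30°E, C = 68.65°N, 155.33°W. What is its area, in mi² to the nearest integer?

Side lengths (central angles): a = 0.5926, b = 0.3497, c = 0.7720 rad; semiperimeter s = 0.8571.
By l'Huilier's theorem, tan(E/4) = √[tan(s/2) tan((s−a)/2) tan((s−b)/2) tan((s−c)/2)], giving spherical excess E = 0.1036 rad.
Area = E·R² = 0.1036 × (20714)² ≈ 44458462 mi².

44458462 mi²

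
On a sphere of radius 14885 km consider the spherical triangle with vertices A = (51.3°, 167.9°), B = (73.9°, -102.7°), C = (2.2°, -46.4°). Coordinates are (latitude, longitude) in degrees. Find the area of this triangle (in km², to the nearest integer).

Side lengths (central angles): a = 1.3790, b = 2.0785, c = 0.7203 rad; semiperimeter s = 2.0889.
By l'Huilier's theorem, tan(E/4) = √[tan(s/2) tan((s−a)/2) tan((s−b)/2) tan((s−c)/2)], giving spherical excess E = 0.2076 rad.
Area = E·R² = 0.2076 × (14885)² ≈ 45998064 km².

45998064 km²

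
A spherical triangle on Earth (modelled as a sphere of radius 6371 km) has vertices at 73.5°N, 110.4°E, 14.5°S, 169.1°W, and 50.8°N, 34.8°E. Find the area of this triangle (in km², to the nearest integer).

Side lengths (central angles): a = 2.4241, b = 0.6638, c = 1.7667 rad; semiperimeter s = 2.4273.
By l'Huilier's theorem, tan(E/4) = √[tan(s/2) tan((s−a)/2) tan((s−b)/2) tan((s−c)/2)], giving spherical excess E = 0.1689 rad.
Area = E·R² = 0.1689 × (6371)² ≈ 6855479 km².

6855479 km²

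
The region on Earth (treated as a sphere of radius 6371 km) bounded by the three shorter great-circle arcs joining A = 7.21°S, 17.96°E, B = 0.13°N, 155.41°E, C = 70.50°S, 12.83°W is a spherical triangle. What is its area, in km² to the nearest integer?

Side lengths (central angles): a = 1.9060, b = 1.1562, c = 2.3908 rad; semiperimeter s = 2.7265.
By l'Huilier's theorem, tan(E/4) = √[tan(s/2) tan((s−a)/2) tan((s−b)/2) tan((s−c)/2)], giving spherical excess E = 2.1364 rad.
Area = E·R² = 2.1364 × (6371)² ≈ 86715756 km².

86715756 km²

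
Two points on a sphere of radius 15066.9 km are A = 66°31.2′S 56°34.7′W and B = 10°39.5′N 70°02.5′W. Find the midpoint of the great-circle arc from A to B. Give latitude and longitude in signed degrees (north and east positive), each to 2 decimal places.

The central angle between A and B is δ = 1.3580 rad.
With f = 0.5, the slerp weights are sin((1−f)δ)/sin δ = 0.6425 and sin(fδ)/sin δ = 0.6425.
Weighted sum of the unit vectors: (0.6425)·(0.2195,-0.3325,-0.9172) + (0.6425)·(0.3354,-0.9237,0.1850) = (0.3565, -0.8072, -0.4705).
Converting back: φ = atan2(z, √(x²+y²)) = -28.07°, λ = atan2(y, x) = -66.17°.

-28.07°, -66.17°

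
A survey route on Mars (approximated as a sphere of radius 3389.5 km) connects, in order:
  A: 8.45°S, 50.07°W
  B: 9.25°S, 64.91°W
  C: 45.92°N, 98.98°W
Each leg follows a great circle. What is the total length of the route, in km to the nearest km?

4598 km

Leg A→B: central angle 0.2563 rad, distance 868.7 km.
Leg B→C: central angle 1.1003 rad, distance 3729.6 km.
Total: 868.7 + 3729.6 ≈ 4598 km.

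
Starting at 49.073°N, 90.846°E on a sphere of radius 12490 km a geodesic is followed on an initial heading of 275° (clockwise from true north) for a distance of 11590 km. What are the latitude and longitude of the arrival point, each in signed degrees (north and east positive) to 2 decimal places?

Angular distance δ = d/R = 11590/12490 = 0.92794 rad; initial bearing θ = 4.7997 rad.
sin φ₂ = sin φ₁ cos δ + cos φ₁ sin δ cos θ = (0.7555)(0.5995) + (0.6551)(0.8004)(0.0872) = 0.4986, so φ₂ = 29.91°.
Δλ = atan2(sin θ sin δ cos φ₁, cos δ − sin φ₁ sin φ₂) = atan2(-0.5223, 0.2227) = -66.905°.
λ₂ = 90.846° − 66.905° = 23.94°.

29.91°, 23.94°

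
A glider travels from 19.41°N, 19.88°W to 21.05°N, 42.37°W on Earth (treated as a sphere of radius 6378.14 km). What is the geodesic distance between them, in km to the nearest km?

Let φ₁ = 0.3388 rad, φ₂ = 0.3674 rad, and Δλ = -0.3925 rad.
cos c = sin φ₁ sin φ₂ + cos φ₁ cos φ₂ cos Δλ = (0.3323)(0.3592) + (0.9432)(0.9333)(0.9239) = 0.93265,
so c = arccos(0.93265) = 0.36912 rad.
Distance = R·c = 6378.14 × 0.3691 ≈ 2354 km.

2354 km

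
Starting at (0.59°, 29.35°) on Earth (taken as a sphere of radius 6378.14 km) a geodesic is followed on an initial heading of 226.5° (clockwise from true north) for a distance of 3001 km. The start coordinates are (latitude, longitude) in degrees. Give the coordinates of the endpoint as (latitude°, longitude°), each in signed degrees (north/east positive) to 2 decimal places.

Angular distance δ = d/R = 3001/6378.14 = 0.47051 rad; initial bearing θ = 3.9532 rad.
sin φ₂ = sin φ₁ cos δ + cos φ₁ sin δ cos θ = (0.0103)(0.8913) + (0.9999)(0.4533)(-0.6884) = -0.3029, so φ₂ = -17.63°.
Δλ = atan2(sin θ sin δ cos φ₁, cos δ − sin φ₁ sin φ₂) = atan2(-0.3288, 0.8945) = -20.185°.
λ₂ = 29.350° − 20.185° = 9.17°.

-17.63°, 9.17°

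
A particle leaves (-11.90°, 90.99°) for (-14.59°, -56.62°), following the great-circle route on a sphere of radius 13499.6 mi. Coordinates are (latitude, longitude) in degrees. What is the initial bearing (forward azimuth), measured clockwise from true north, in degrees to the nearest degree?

With φ₁ = -0.2077, φ₂ = -0.2546, Δλ = -2.5763 rad, the forward-azimuth formula gives
θ = atan2( sin Δλ cos φ₂ , cos φ₁ sin φ₂ − sin φ₁ cos φ₂ cos Δλ ) = atan2(-0.5184, -0.4150) = -128.68°.
Adding 360° brings this into [0°, 360°): 231°.

231°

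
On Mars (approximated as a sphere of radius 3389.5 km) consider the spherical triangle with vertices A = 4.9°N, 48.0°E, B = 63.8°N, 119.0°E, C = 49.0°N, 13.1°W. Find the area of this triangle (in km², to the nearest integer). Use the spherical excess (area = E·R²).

Side lengths (central angles): a = 1.0667, b = 1.1806, c = 1.3491 rad; semiperimeter s = 1.7982.
By l'Huilier's theorem, tan(E/4) = √[tan(s/2) tan((s−a)/2) tan((s−b)/2) tan((s−c)/2)], giving spherical excess E = 0.7408 rad.
Area = E·R² = 0.7408 × (3389.5)² ≈ 8511342 km².

8511342 km²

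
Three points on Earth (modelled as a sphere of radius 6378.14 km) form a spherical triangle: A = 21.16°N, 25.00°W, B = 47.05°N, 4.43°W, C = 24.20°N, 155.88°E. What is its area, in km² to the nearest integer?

Side lengths (central angles): a = 1.8599, b = 2.3498, c = 0.5372 rad; semiperimeter s = 2.3735.
By l'Huilier's theorem, tan(E/4) = √[tan(s/2) tan((s−a)/2) tan((s−b)/2) tan((s−c)/2)], giving spherical excess E = 0.4000 rad.
Area = E·R² = 0.4000 × (6378.14)² ≈ 16273214 km².

16273214 km²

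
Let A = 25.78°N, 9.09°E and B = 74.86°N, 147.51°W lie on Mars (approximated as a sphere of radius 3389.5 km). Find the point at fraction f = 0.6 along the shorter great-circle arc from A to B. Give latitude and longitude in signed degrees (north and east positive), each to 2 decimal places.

72.02°, -5.43°

Central angle δ = 1.3654 rad. Interpolating on the sphere with fraction f = 0.6:
P = [sin((1−f)δ)·A + sin(fδ)·B] / sin δ = 0.5306·A + 0.7463·B in Cartesian coordinates,
giving P = (0.3073, -0.0292, 0.9512), i.e. latitude 72.02°, longitude -5.43°.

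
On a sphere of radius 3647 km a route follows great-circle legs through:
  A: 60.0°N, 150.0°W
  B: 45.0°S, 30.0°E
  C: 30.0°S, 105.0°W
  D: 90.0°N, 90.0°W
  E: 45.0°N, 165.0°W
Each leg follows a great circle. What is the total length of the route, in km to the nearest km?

27024 km

Leg A→B: central angle 2.8798 rad, distance 10502.6 km.
Leg B→C: central angle 1.6503 rad, distance 6018.8 km.
Leg C→D: central angle 2.0944 rad, distance 7638.3 km.
Leg D→E: central angle 0.7854 rad, distance 2864.3 km.
Total: 10502.6 + 6018.8 + 7638.3 + 2864.3 ≈ 27024 km.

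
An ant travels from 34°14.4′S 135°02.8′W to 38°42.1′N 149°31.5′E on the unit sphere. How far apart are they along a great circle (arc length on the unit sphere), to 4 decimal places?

1.7614

Let φ₁ = -0.5976 rad, φ₂ = 0.6755 rad, and Δλ = -1.3165 rad.
Haversine: a = sin²(Δφ/2) + cos φ₁ cos φ₂ sin²(Δλ/2) = 0.3533 + (0.8267)(0.7804)(0.3742) = 0.59475.
Central angle c = 2·arcsin(√a) = 1.76145 rad.
On the unit sphere the arc length equals the central angle: 1.7614.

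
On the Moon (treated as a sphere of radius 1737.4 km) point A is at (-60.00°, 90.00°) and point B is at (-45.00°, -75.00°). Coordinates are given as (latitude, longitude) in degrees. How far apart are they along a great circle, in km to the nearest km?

In radians: φ₁ = -1.0472, φ₂ = -0.7854, Δλ = -165.000° = -2.8798 rad.
cos c = sin φ₁ sin φ₂ + cos φ₁ cos φ₂ cos Δλ = (-0.8660)(-0.7071) + (0.5000)(0.7071)(-0.9659) = 0.27087,
so c = arccos(0.27087) = 1.29650 rad.
Distance = R·c = 1737.4 × 1.2965 ≈ 2253 km.

2253 km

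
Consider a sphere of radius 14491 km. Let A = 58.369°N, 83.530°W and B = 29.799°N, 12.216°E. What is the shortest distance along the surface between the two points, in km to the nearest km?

With latitudes φ₁ = 58.369°, φ₂ = 29.799° and longitude difference Δλ = 95.746°:
cos c = sin φ₁ sin φ₂ + cos φ₁ cos φ₂ cos Δλ = (0.8514)(0.4970) + (0.5244)(0.8678)(-0.1001) = 0.37757,
so c = arccos(0.37757) = 1.18363 rad.
Distance = R·c = 14491 × 1.1836 ≈ 17152 km.

17152 km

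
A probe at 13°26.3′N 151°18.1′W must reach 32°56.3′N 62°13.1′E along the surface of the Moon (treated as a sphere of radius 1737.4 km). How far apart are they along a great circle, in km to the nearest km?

3750 km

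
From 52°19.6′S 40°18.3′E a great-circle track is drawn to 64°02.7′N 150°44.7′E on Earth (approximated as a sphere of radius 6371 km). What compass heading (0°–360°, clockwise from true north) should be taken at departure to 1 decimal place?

43.7°

With φ₁ = -0.9133, φ₂ = 1.1178, Δλ = 1.9275 rad, the forward-azimuth formula gives
θ = atan2( sin Δλ cos φ₂ , cos φ₁ sin φ₂ − sin φ₁ cos φ₂ cos Δλ ) = atan2(0.4101, 0.4285) = 43.74°.
So the initial bearing is 43.7°.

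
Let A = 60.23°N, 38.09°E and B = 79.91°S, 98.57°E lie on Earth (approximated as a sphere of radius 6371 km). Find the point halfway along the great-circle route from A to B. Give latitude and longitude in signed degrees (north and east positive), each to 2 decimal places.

-10.95°, 52.75°

The central angle between A and B is δ = 2.5179 rad.
With f = 0.5, the slerp weights are sin((1−f)δ)/sin δ = 1.6297 and sin(fδ)/sin δ = 1.6297.
Weighted sum of the unit vectors: (1.6297)·(0.3908,0.3063,0.8680) + (1.6297)·(-0.0261,0.1732,-0.9845) = (0.5943, 0.7815, -0.1899).
Converting back: φ = atan2(z, √(x²+y²)) = -10.95°, λ = atan2(y, x) = 52.75°.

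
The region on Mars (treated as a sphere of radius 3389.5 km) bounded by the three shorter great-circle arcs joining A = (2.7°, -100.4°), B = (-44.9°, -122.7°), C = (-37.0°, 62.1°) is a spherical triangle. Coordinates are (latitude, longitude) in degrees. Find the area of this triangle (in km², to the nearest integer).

Side lengths (central angles): a = 1.7102, b = 2.4803, c = 0.9003 rad; semiperimeter s = 2.5454.
By l'Huilier's theorem, tan(E/4) = √[tan(s/2) tan((s−a)/2) tan((s−b)/2) tan((s−c)/2)], giving spherical excess E = 0.8854 rad.
Area = E·R² = 0.8854 × (3389.5)² ≈ 10172134 km².

10172134 km²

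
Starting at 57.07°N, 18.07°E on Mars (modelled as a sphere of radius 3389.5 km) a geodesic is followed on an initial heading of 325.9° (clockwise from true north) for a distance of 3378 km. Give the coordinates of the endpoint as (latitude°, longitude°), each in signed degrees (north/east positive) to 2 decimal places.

56.50°, -103.42°

Angular distance δ = d/R = 3378/3389.5 = 0.99661 rad; initial bearing θ = 5.6880 rad.
sin φ₂ = sin φ₁ cos δ + cos φ₁ sin δ cos θ = (0.8393)(0.5432) + (0.5436)(0.8396)(0.8281) = 0.8338, so φ₂ = 56.50°.
Δλ = atan2(sin θ sin δ cos φ₁, cos δ − sin φ₁ sin φ₂) = atan2(-0.2559, -0.1567) = -121.485°.
λ₂ = 18.070° − 121.485° = -103.42°.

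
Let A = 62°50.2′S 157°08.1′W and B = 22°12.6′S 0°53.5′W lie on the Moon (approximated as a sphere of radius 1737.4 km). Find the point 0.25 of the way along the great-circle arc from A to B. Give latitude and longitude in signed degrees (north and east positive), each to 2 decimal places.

-79.94°, -99.71°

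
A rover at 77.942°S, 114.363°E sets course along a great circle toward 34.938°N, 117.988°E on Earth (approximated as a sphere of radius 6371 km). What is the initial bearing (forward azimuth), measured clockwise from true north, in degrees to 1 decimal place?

With φ₁ = -1.3603, φ₂ = 0.6098, Δλ = 0.0633 rad, the forward-azimuth formula gives
θ = atan2( sin Δλ cos φ₂ , cos φ₁ sin φ₂ − sin φ₁ cos φ₂ cos Δλ ) = atan2(0.0518, 0.9197) = 3.23°.
So the initial bearing is 3.2°.

3.2°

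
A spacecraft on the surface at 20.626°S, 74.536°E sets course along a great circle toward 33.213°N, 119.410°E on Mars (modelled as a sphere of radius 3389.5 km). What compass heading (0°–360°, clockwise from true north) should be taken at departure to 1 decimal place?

Δλ = 44.874° = 0.7832 rad.
y = sin Δλ · cos φ₂ = (0.7056)(0.8366) = 0.5903
x = cos φ₁ sin φ₂ − sin φ₁ cos φ₂ cos Δλ = (0.9359)(0.5478) − (-0.3523)(0.8366)(0.7087) = 0.7215
θ = atan2(y, x) = 39.29°, so the bearing is 39.3°.

39.3°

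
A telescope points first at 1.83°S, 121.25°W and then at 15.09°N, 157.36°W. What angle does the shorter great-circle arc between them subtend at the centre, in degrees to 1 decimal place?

Let φ₁ = -0.0319 rad, φ₂ = 0.2634 rad, and Δλ = -0.6302 rad.
cos c = sin φ₁ sin φ₂ + cos φ₁ cos φ₂ cos Δλ = (-0.0319)(0.2603) + (0.9995)(0.9655)(0.8079) = 0.77132,
so c = arccos(0.77132) = 0.68989 rad.
So the angular separation is 39.5°.

39.5°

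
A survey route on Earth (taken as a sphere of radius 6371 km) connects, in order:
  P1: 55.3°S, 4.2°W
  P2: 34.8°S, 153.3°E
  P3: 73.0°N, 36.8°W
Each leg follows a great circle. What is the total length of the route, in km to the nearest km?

25499 km

Leg P1→P2: central angle 1.5335 rad, distance 9769.7 km.
Leg P2→P3: central angle 2.4689 rad, distance 15729.3 km.
Total: 9769.7 + 15729.3 ≈ 25499 km.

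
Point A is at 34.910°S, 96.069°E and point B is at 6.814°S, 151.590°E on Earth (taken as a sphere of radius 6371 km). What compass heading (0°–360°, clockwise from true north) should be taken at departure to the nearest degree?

75°

With φ₁ = -0.6093, φ₂ = -0.1189, Δλ = 0.9690 rad, the forward-azimuth formula gives
θ = atan2( sin Δλ cos φ₂ , cos φ₁ sin φ₂ − sin φ₁ cos φ₂ cos Δλ ) = atan2(0.8185, 0.2244) = 74.67°.
So the initial bearing is 75°.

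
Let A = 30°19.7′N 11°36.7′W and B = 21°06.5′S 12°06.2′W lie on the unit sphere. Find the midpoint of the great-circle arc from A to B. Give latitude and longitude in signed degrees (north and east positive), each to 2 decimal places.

4.61°, -11.87°

The central angle between A and B is δ = 0.8978 rad.
With f = 0.5, the slerp weights are sin((1−f)δ)/sin δ = 0.5550 and sin(fδ)/sin δ = 0.5550.
Weighted sum of the unit vectors: (0.5550)·(0.8455,-0.1737,0.5050) + (0.5550)·(0.9122,-0.1956,-0.3601) = (0.9755, -0.2050, 0.0804).
Converting back: φ = atan2(z, √(x²+y²)) = 4.61°, λ = atan2(y, x) = -11.87°.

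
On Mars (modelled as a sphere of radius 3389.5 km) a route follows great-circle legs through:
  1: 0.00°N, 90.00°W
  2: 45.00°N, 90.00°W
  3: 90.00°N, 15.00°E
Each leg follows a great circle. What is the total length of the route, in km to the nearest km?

Leg 1→2: central angle 0.7854 rad, distance 2662.1 km.
Leg 2→3: central angle 0.7854 rad, distance 2662.1 km.
Total: 2662.1 + 2662.1 ≈ 5324 km.

5324 km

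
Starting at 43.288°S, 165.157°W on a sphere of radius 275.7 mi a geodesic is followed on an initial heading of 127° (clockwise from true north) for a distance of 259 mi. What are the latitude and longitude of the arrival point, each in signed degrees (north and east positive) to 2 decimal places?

Angular distance δ = d/R = 259/275.7 = 0.93943 rad; initial bearing θ = 2.2166 rad.
sin φ₂ = sin φ₁ cos δ + cos φ₁ sin δ cos θ = (-0.6857)(0.5903) + (0.7279)(0.8072)(-0.6018) = -0.7583, so φ₂ = -49.32°.
Δλ = atan2(sin θ sin δ cos φ₁, cos δ − sin φ₁ sin φ₂) = atan2(0.4693, 0.0703) = 81.482°.
λ₂ = -165.157° + 81.482° = -83.68°.

-49.32°, -83.68°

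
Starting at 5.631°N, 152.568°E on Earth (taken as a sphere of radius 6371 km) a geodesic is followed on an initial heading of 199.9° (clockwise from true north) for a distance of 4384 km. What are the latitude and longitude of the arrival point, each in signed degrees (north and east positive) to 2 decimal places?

-31.23°, 137.92°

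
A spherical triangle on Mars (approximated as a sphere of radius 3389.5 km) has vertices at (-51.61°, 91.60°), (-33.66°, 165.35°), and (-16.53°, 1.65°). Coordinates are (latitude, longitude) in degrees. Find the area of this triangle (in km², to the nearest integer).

5575061 km²

Side lengths (central angles): a = 2.2246, b = 1.3454, c = 0.9532 rad; semiperimeter s = 2.2616.
By l'Huilier's theorem, tan(E/4) = √[tan(s/2) tan((s−a)/2) tan((s−b)/2) tan((s−c)/2)], giving spherical excess E = 0.4853 rad.
Area = E·R² = 0.4853 × (3389.5)² ≈ 5575061 km².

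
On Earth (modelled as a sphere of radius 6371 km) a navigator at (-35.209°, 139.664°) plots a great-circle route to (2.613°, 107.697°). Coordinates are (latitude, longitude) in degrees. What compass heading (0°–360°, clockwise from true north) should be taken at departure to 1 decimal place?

314.8°

With φ₁ = -0.6145, φ₂ = 0.0456, Δλ = -0.5579 rad, the forward-azimuth formula gives
θ = atan2( sin Δλ cos φ₂ , cos φ₁ sin φ₂ − sin φ₁ cos φ₂ cos Δλ ) = atan2(-0.5289, 0.5259) = -45.16°.
Adding 360° brings this into [0°, 360°): 314.8°.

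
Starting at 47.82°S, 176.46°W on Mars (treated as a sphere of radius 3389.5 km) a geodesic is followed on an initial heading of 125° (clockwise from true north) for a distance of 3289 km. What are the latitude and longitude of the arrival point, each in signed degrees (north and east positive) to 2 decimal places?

Angular distance δ = d/R = 3289/3389.5 = 0.97035 rad; initial bearing θ = 2.1817 rad.
sin φ₂ = sin φ₁ cos δ + cos φ₁ sin δ cos θ = (-0.7410)(0.5650) + (0.6715)(0.8251)(-0.5736) = -0.7365, so φ₂ = -47.43°.
Δλ = atan2(sin θ sin δ cos φ₁, cos δ − sin φ₁ sin φ₂) = atan2(0.4538, 0.0193) = 87.569°.
λ₂ = -176.460° + 87.569° = -88.89°.

-47.43°, -88.89°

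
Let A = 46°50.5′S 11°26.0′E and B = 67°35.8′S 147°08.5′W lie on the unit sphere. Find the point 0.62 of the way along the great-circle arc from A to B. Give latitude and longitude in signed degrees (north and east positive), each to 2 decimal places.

The central angle between A and B is δ = 1.1244 rad.
With f = 0.62, the slerp weights are sin((1−f)δ)/sin δ = 0.4594 and sin(fδ)/sin δ = 0.7118.
Weighted sum of the unit vectors: (0.4594)·(0.6704,0.1356,-0.7295) + (0.7118)·(-0.3201,-0.2068,-0.9245) = (0.0801, -0.0849, -0.9932).
Converting back: φ = atan2(z, √(x²+y²)) = -83.30°, λ = atan2(y, x) = -46.65°.

-83.30°, -46.65°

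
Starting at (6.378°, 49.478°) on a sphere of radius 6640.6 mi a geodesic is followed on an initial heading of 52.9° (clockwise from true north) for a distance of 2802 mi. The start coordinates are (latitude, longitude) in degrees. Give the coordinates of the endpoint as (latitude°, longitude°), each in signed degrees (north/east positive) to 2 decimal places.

20.29°, 69.86°

Angular distance δ = d/R = 2802/6640.6 = 0.42195 rad; initial bearing θ = 0.9233 rad.
sin φ₂ = sin φ₁ cos δ + cos φ₁ sin δ cos θ = (0.1111)(0.9123) + (0.9938)(0.4095)(0.6032) = 0.3469, so φ₂ = 20.29°.
Δλ = atan2(sin θ sin δ cos φ₁, cos δ − sin φ₁ sin φ₂) = atan2(0.3246, 0.8738) = 20.381°.
λ₂ = 49.478° + 20.381° = 69.86°.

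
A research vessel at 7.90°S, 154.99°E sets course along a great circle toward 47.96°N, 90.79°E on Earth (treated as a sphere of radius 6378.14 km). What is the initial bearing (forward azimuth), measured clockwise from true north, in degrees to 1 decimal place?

Δλ = -64.200° = -1.1205 rad.
y = sin Δλ · cos φ₂ = (-0.9003)(0.6696) = -0.6029
x = cos φ₁ sin φ₂ − sin φ₁ cos φ₂ cos Δλ = (0.9905)(0.7427) − (-0.1374)(0.6696)(0.4352) = 0.7757
θ = atan2(y, x) = -37.86°; adding 360° gives 322.1°.

322.1°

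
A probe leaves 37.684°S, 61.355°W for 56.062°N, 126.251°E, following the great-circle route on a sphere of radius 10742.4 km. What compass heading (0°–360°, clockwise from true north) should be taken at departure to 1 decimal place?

346.9°

Δλ = -172.394° = -3.0088 rad.
y = sin Δλ · cos φ₂ = (-0.1324)(0.5583) = -0.0739
x = cos φ₁ sin φ₂ − sin φ₁ cos φ₂ cos Δλ = (0.7914)(0.8296) − (-0.6113)(0.5583)(-0.9912) = 0.3183
θ = atan2(y, x) = -13.07°; adding 360° gives 346.9°.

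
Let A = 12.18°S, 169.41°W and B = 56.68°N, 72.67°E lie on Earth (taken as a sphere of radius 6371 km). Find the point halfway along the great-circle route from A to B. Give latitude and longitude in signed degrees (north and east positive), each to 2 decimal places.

35.72°, 156.62°

The central angle between A and B is δ = 2.0128 rad.
With f = 0.5, the slerp weights are sin((1−f)δ)/sin δ = 0.9347 and sin(fδ)/sin δ = 0.9347.
Weighted sum of the unit vectors: (0.9347)·(-0.9608,-0.1796,-0.2110) + (0.9347)·(0.1636,0.5244,0.8356) = (-0.7452, 0.3222, 0.5839).
Converting back: φ = atan2(z, √(x²+y²)) = 35.72°, λ = atan2(y, x) = 156.62°.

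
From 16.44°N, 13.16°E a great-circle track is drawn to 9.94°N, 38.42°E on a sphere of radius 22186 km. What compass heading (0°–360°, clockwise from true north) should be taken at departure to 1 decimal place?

101.6°

With φ₁ = 0.2869, φ₂ = 0.1735, Δλ = 0.4409 rad, the forward-azimuth formula gives
θ = atan2( sin Δλ cos φ₂ , cos φ₁ sin φ₂ − sin φ₁ cos φ₂ cos Δλ ) = atan2(0.4203, -0.0865) = 101.64°.
So the initial bearing is 101.6°.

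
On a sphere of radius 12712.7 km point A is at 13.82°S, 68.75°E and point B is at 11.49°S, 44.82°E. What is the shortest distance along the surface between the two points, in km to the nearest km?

Let φ₁ = -0.2412 rad, φ₂ = -0.2005 rad, and Δλ = -0.4177 rad.
Haversine: a = sin²(Δφ/2) + cos φ₁ cos φ₂ sin²(Δλ/2) = 0.0004 + (0.9711)(0.9800)(0.0430) = 0.04131.
Central angle c = 2·arcsin(√a) = 0.40936 rad.
Distance = R·c = 12712.7 × 0.4094 ≈ 5204 km.

5204 km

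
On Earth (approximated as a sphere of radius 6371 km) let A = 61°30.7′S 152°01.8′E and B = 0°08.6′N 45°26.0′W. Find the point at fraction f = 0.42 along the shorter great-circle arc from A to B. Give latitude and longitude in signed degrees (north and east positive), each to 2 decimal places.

Central angle δ = 2.0456 rad. Interpolating on the sphere with fraction f = 0.42:
P = [sin((1−f)δ)·A + sin(fδ)·B] / sin δ = 1.0424·A + 0.8515·B in Cartesian coordinates,
giving P = (0.1584, -0.3735, -0.9140), i.e. latitude -66.07°, longitude -67.01°.

-66.07°, -67.01°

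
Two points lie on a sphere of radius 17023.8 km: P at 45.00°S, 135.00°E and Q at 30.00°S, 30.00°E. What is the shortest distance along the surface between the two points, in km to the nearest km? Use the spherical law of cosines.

In radians: φ₁ = -0.7854, φ₂ = -0.5236, Δλ = -105.000° = -1.8326 rad.
cos c = sin φ₁ sin φ₂ + cos φ₁ cos φ₂ cos Δλ = (-0.7071)(-0.5000) + (0.7071)(0.8660)(-0.2588) = 0.19506,
so c = arccos(0.19506) = 1.37448 rad.
Distance = R·c = 17023.8 × 1.3745 ≈ 23399 km.

23399 km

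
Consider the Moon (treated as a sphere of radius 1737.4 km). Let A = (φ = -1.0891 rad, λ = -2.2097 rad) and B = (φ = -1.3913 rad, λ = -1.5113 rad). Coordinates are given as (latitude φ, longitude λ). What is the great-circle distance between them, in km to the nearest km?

628 km

Let φ₁ = -1.0891 rad, φ₂ = -1.3913 rad, and Δλ = 0.6984 rad.
Haversine: a = sin²(Δφ/2) + cos φ₁ cos φ₂ sin²(Δλ/2) = 0.0227 + (0.4633)(0.1785)(0.1171) = 0.03234.
Central angle c = 2·arcsin(√a) = 0.36164 rad.
Distance = R·c = 1737.4 × 0.3616 ≈ 628 km.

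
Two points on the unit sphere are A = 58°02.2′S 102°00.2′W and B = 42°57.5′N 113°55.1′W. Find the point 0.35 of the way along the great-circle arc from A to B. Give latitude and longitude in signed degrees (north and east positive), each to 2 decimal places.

-22.75°, -107.58°

The central angle between A and B is δ = 1.7712 rad.
With f = 0.35, the slerp weights are sin((1−f)δ)/sin δ = 0.9319 and sin(fδ)/sin δ = 0.5928.
Weighted sum of the unit vectors: (0.9319)·(-0.1101,-0.5178,-0.8484) + (0.5928)·(-0.2967,-0.6690,0.6815) = (-0.2785, -0.8792, -0.3866).
Converting back: φ = atan2(z, √(x²+y²)) = -22.75°, λ = atan2(y, x) = -107.58°.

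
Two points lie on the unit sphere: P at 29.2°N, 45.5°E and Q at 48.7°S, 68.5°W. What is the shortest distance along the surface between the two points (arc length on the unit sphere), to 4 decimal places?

2.2154

In radians: φ₁ = 0.5096, φ₂ = -0.8500, Δλ = -114.000° = -1.9897 rad.
cos c = sin φ₁ sin φ₂ + cos φ₁ cos φ₂ cos Δλ = (0.4879)(-0.7513) + (0.8729)(0.6600)(-0.4067) = -0.60084,
so c = arccos(-0.60084) = 2.21535 rad.
On the unit sphere the arc length equals the central angle: 2.2154.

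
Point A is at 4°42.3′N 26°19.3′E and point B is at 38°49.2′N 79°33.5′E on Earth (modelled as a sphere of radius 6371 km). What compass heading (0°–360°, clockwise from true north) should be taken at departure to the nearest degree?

47°

Δλ = 53.237° = 0.9292 rad.
y = sin Δλ · cos φ₂ = (0.8011)(0.7791) = 0.6242
x = cos φ₁ sin φ₂ − sin φ₁ cos φ₂ cos Δλ = (0.9966)(0.6269) − (0.0820)(0.7791)(0.5985) = 0.5865
θ = atan2(y, x) = 46.78°, so the bearing is 47°.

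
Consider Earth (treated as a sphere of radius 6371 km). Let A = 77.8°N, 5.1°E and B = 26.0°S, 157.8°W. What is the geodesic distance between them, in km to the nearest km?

Let φ₁ = 1.3579 rad, φ₂ = -0.4538 rad, and Δλ = -2.8431 rad.
Haversine: a = sin²(Δφ/2) + cos φ₁ cos φ₂ sin²(Δλ/2) = 0.6193 + (0.2113)(0.8988)(0.9779) = 0.80501.
Central angle c = 2·arcsin(√a) = 2.22687 rad.
Distance = R·c = 6371 × 2.2269 ≈ 14187 km.

14187 km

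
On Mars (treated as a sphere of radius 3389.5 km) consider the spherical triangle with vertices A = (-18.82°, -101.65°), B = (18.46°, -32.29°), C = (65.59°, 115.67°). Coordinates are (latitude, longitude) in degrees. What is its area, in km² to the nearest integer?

Side lengths (central angles): a = 1.6148, b = 2.2204, c = 1.3548 rad; semiperimeter s = 2.5950.
By l'Huilier's theorem, tan(E/4) = √[tan(s/2) tan((s−a)/2) tan((s−b)/2) tan((s−c)/2)], giving spherical excess E = 1.8785 rad.
Area = E·R² = 1.8785 × (3389.5)² ≈ 21581027 km².

21581027 km²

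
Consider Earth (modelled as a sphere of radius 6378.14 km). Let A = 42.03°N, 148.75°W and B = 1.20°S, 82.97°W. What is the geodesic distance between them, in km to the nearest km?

8138 km

In radians: φ₁ = 0.7336, φ₂ = -0.0209, Δλ = 65.780° = 1.1481 rad.
cos c = sin φ₁ sin φ₂ + cos φ₁ cos φ₂ cos Δλ = (0.6695)(-0.0209) + (0.7428)(0.9998)(0.4102) = 0.29064,
so c = arccos(0.29064) = 1.27590 rad.
Distance = R·c = 6378.14 × 1.2759 ≈ 8138 km.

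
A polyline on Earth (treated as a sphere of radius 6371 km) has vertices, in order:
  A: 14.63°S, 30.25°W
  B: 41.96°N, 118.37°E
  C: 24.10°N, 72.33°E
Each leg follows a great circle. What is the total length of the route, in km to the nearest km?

Leg A→B: central angle 2.4705 rad, distance 15739.5 km.
Leg B→C: central angle 0.7315 rad, distance 4660.1 km.
Total: 15739.5 + 4660.1 ≈ 20400 km.

20400 km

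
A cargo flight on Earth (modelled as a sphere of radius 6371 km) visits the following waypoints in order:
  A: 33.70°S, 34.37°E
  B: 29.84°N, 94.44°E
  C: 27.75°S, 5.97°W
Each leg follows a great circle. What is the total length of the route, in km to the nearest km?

Leg A→B: central angle 1.4867 rad, distance 9471.9 km.
Leg B→C: central angle 1.9502 rad, distance 12424.9 km.
Total: 9471.9 + 12424.9 ≈ 21897 km.

21897 km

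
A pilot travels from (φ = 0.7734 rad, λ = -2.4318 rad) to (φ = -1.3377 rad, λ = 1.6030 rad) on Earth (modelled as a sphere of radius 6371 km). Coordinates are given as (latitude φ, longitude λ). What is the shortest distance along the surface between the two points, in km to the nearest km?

With latitudes φ₁ = 44.313°, φ₂ = -76.645° and longitude difference Δλ = -128.823°:
cos c = sin φ₁ sin φ₂ + cos φ₁ cos φ₂ cos Δλ = (0.6986)(-0.9730) + (0.7155)(0.2310)(-0.6269) = -0.78330,
so c = arccos(-0.78330) = 2.47075 rad.
Distance = R·c = 6371 × 2.4708 ≈ 15741 km.

15741 km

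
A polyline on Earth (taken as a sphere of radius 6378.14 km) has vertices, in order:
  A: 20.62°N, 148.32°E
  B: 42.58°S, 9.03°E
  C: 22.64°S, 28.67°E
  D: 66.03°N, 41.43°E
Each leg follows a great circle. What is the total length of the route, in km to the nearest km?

28331 km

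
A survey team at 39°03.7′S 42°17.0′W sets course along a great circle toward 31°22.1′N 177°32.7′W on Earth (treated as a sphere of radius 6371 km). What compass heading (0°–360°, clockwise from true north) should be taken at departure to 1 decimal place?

With φ₁ = -0.6818, φ₂ = 0.5475, Δλ = -2.3608 rad, the forward-azimuth formula gives
θ = atan2( sin Δλ cos φ₂ , cos φ₁ sin φ₂ − sin φ₁ cos φ₂ cos Δλ ) = atan2(-0.6010, 0.0220) = -87.90°.
Adding 360° brings this into [0°, 360°): 272.1°.

272.1°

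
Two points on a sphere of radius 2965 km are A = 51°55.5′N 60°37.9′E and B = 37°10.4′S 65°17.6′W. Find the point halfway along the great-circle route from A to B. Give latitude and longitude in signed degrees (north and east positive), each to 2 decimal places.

15.44°, -16.35°

The central angle between A and B is δ = 2.4402 rad.
With f = 0.5, the slerp weights are sin((1−f)δ)/sin δ = 1.4554 and sin(fδ)/sin δ = 1.4554.
Weighted sum of the unit vectors: (1.4554)·(0.3024,0.5374,0.7872) + (1.4554)·(0.3330,-0.7239,-0.6042) = (0.9249, -0.2713, 0.2663).
Converting back: φ = atan2(z, √(x²+y²)) = 15.44°, λ = atan2(y, x) = -16.35°.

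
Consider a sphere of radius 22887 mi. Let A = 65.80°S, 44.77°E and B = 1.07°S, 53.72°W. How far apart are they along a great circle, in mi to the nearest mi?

36946 mi

Let φ₁ = -1.1484 rad, φ₂ = -0.0187 rad, and Δλ = -1.7190 rad.
cos c = sin φ₁ sin φ₂ + cos φ₁ cos φ₂ cos Δλ = (-0.9121)(-0.0187) + (0.4099)(0.9998)(-0.1476) = -0.04348,
so c = arccos(-0.04348) = 1.61429 rad.
Distance = R·c = 22887 × 1.6143 ≈ 36946 mi.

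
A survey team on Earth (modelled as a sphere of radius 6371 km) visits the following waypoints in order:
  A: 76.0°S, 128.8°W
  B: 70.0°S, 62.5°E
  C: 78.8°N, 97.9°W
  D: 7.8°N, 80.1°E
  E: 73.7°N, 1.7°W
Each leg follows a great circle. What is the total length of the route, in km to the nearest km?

41954 km

Leg A→B: central angle 0.5905 rad, distance 3762.3 km.
Leg B→C: central angle 2.9646 rad, distance 18887.5 km.
Leg C→D: central angle 1.6300 rad, distance 10384.9 km.
Leg D→E: central angle 1.4000 rad, distance 8919.7 km.
Total: 3762.3 + 18887.5 + 10384.9 + 8919.7 ≈ 41954 km.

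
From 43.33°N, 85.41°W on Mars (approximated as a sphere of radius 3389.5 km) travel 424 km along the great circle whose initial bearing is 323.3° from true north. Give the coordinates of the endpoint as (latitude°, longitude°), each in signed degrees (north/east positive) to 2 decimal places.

48.90°, -91.92°

Angular distance δ = d/R = 424/3389.5 = 0.12509 rad; initial bearing θ = 5.6426 rad.
sin φ₂ = sin φ₁ cos δ + cos φ₁ sin δ cos θ = (0.6862)(0.9922) + (0.7274)(0.1248)(0.8018) = 0.7536, so φ₂ = 48.90°.
Δλ = atan2(sin θ sin δ cos φ₁, cos δ − sin φ₁ sin φ₂) = atan2(-0.0542, 0.4751) = -6.513°.
λ₂ = -85.410° − 6.513° = -91.92°.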